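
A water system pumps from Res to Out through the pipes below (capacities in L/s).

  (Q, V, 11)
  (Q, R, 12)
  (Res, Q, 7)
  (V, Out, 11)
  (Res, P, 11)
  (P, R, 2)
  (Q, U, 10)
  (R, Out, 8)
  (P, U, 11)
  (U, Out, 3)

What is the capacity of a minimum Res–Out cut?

12

Augment Res→P→R→Out: bottleneck 2, flow now 2.
Augment Res→P→U→Out: bottleneck 3, flow now 5.
Augment Res→Q→R→Out: bottleneck 6, flow now 11.
Augment Res→Q→V→Out: bottleneck 1, flow now 12.
No augmenting path remains; maximum flow = 12.
By max-flow min-cut, the minimum cut capacity equals the max flow.
In the residual graph, reachable from Res: {Res, P, U}.
Min-cut edges: Res→Q (7), P→R (2), U→Out (3); capacity 7 + 2 + 3 = 12.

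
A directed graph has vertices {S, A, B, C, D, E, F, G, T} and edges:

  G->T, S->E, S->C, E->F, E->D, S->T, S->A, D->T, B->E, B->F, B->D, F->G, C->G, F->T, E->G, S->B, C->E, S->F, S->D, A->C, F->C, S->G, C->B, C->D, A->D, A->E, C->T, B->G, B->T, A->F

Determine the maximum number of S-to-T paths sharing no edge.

6

Assign every edge capacity 1; by Menger, the answer equals the max flow.
Path S→T (+1); total 1.
Path S→B→T (+1); total 2.
Path S→C→T (+1); total 3.
Path S→D→T (+1); total 4.
Path S→F→T (+1); total 5.
Path S→G→T (+1); total 6.
No residual S→T path; max flow = 6.
Certifying cut of size 6: {B→T, C→T, D→T, F→T, G→T, S→T}.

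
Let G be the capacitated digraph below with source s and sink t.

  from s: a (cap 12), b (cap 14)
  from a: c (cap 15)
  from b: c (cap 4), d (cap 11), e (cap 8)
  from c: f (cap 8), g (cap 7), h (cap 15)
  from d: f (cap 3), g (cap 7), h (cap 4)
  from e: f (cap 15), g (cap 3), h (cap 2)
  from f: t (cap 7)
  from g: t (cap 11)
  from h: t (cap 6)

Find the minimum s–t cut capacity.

24

Augment s→a→c→f→t: bottleneck 7, flow now 7.
Augment s→a→c→g→t: bottleneck 5, flow now 12.
Augment s→b→c→g→t: bottleneck 2, flow now 14.
Augment s→b→c→h→t: bottleneck 2, flow now 16.
Augment s→b→d→g→t: bottleneck 4, flow now 20.
Augment s→b→d→h→t: bottleneck 4, flow now 24.
No augmenting path remains; maximum flow = 24.
By max-flow min-cut, the minimum cut capacity equals the max flow.
In the residual graph, reachable from s: {s, a, b, c, d, e, f, g, h}.
Min-cut edges: f→t (7), g→t (11), h→t (6); capacity 7 + 11 + 6 = 24.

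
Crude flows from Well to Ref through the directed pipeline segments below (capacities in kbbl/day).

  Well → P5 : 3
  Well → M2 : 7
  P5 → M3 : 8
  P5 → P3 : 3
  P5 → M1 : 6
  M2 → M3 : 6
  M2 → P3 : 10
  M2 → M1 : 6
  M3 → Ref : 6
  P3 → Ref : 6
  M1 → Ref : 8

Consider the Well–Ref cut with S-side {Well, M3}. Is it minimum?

No — its capacity is 16, but the minimum cut has capacity 10.

Given cut capacity: 3 + 7 + 6 = 16.
Augment Well→P5→M3→Ref: bottleneck 3, flow now 3.
Augment Well→M2→M3→Ref: bottleneck 3, flow now 6.
Augment Well→M2→P3→Ref: bottleneck 4, flow now 10.
No augmenting path remains; maximum flow = 10.
In the residual graph, reachable from Well: {Well}.
Min-cut edges: Well→P5 (3), Well→M2 (7); capacity 3 + 7 = 10.
Cut capacity 16 exceeds the max flow 10, so it is not minimum.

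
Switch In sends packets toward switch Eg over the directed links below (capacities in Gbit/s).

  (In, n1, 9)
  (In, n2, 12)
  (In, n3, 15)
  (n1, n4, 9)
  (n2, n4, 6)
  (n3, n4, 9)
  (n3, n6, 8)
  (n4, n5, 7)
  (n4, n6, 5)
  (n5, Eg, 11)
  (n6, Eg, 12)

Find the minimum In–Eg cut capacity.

Augment In→n3→n6→Eg: bottleneck 8, flow now 8.
Augment In→n1→n4→n5→Eg: bottleneck 7, flow now 15.
Augment In→n1→n4→n6→Eg: bottleneck 2, flow now 17.
Augment In→n2→n4→n6→Eg: bottleneck 2, flow now 19.
No augmenting path remains; maximum flow = 19.
By max-flow min-cut, the minimum cut capacity equals the max flow.
In the residual graph, reachable from In: {In, n1, n2, n3, n4, n6}.
Min-cut edges: n4→n5 (7), n6→Eg (12); capacity 7 + 12 = 19.

19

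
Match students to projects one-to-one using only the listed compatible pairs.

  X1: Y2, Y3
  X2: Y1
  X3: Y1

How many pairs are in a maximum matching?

Unit-capacity flow: source→left, listed edges, right→sink; max matching = max flow.
Augmenting path X1→Y2 (+1); matched 1.
Augmenting path X2→Y1 (+1); matched 2.
No augmenting path remains; maximum matching = 2.
König certificate: {X1, Y1} is a vertex cover of size 2 (every listed pair touches it), so no matching can be larger.

2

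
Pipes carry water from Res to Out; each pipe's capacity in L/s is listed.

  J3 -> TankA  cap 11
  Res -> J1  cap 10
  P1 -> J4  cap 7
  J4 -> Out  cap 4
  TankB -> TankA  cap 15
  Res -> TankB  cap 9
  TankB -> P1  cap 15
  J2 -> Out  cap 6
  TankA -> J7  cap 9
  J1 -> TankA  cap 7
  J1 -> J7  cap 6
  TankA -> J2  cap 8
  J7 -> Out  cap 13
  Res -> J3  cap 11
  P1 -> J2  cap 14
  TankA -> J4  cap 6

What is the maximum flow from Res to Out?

Augment Res→J1→J7→Out: bottleneck 6, flow now 6.
Augment Res→TankB→P1→J4→Out: bottleneck 4, flow now 10.
Augment Res→TankB→P1→J2→Out: bottleneck 5, flow now 15.
Augment Res→J1→TankA→J7→Out: bottleneck 4, flow now 19.
Augment Res→J3→TankA→J7→Out: bottleneck 3, flow now 22.
Augment Res→J3→TankA→J2→Out: bottleneck 1, flow now 23.
No augmenting path remains; maximum flow = 23.
In the residual graph, reachable from Res: {Res, TankB, J1, J3, P1, TankA, J7, J4, J2}.
Min-cut edges: J7→Out (13), J4→Out (4), J2→Out (6); capacity 13 + 4 + 6 = 23.
This cut is saturated, so no flow can exceed 23.

23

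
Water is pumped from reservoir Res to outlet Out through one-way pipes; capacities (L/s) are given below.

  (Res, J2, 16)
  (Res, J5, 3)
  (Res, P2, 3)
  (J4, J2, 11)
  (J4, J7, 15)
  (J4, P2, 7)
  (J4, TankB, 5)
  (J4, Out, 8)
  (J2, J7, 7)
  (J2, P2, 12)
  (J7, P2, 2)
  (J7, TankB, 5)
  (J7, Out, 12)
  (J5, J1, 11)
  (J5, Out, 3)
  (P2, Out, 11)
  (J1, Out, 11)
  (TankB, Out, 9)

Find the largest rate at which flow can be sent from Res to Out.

Augment Res→J5→Out: bottleneck 3, flow now 3.
Augment Res→P2→Out: bottleneck 3, flow now 6.
Augment Res→J2→J7→Out: bottleneck 7, flow now 13.
Augment Res→J2→P2→Out: bottleneck 8, flow now 21.
No augmenting path remains; maximum flow = 21.
In the residual graph, reachable from Res: {Res, J2, P2}.
Min-cut edges: Res→J5 (3), J2→J7 (7), P2→Out (11); capacity 3 + 7 + 11 = 21.
This cut is saturated, so no flow can exceed 21.

21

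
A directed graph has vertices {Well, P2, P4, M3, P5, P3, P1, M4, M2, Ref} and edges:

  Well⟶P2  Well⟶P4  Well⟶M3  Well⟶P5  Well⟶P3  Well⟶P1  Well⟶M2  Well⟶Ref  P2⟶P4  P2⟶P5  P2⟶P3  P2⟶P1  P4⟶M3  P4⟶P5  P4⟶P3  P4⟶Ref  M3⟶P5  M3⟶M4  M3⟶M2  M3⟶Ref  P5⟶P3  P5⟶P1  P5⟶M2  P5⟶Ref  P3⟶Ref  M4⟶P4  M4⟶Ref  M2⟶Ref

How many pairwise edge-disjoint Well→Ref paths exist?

7

Assign every edge capacity 1; by Menger, the answer equals the max flow.
Path Well→Ref (+1); total 1.
Path Well→P4→Ref (+1); total 2.
Path Well→M3→Ref (+1); total 3.
Path Well→P5→Ref (+1); total 4.
Path Well→P3→Ref (+1); total 5.
Path Well→M2→Ref (+1); total 6.
Path Well→P2→P4→M3→M4→Ref (+1); total 7.
No residual Well→Ref path; max flow = 7.
Certifying cut of size 7: {Well→M2, Well→M3, Well→P2, Well→P3, Well→P4, Well→P5, Well→Ref}.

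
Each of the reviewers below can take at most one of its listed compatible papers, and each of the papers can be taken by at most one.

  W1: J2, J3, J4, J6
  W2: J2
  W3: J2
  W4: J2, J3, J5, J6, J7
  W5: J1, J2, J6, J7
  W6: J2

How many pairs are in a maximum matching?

4

Unit-capacity flow: source→left, listed edges, right→sink; max matching = max flow.
Augmenting path W1→J2 (+1); matched 1.
Augmenting path W4→J3 (+1); matched 2.
Augmenting path W5→J1 (+1); matched 3.
Augmenting path W2→J2→W1→J4 (+1); matched 4.
No augmenting path remains; maximum matching = 4.
König certificate: {W1, W4, W5, J2} is a vertex cover of size 4 (every listed pair touches it), so no matching can be larger.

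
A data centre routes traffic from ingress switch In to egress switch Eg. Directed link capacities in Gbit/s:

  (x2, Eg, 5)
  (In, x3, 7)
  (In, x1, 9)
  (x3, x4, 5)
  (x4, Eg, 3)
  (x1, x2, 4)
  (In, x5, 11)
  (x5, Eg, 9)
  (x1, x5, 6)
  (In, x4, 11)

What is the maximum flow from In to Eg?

16

Augment In→x4→Eg: bottleneck 3, flow now 3.
Augment In→x5→Eg: bottleneck 9, flow now 12.
Augment In→x1→x2→Eg: bottleneck 4, flow now 16.
No augmenting path remains; maximum flow = 16.
In the residual graph, reachable from In: {In, x1, x3, x4, x5}.
Min-cut edges: x1→x2 (4), x4→Eg (3), x5→Eg (9); capacity 4 + 3 + 9 = 16.
This cut is saturated, so no flow can exceed 16.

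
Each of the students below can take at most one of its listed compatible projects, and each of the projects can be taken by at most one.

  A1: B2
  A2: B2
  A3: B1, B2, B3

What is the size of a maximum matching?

2

Unit-capacity flow: source→left, listed edges, right→sink; max matching = max flow.
Augmenting path A1→B2 (+1); matched 1.
Augmenting path A3→B1 (+1); matched 2.
No augmenting path remains; maximum matching = 2.
König certificate: {A3, B2} is a vertex cover of size 2 (every listed pair touches it), so no matching can be larger.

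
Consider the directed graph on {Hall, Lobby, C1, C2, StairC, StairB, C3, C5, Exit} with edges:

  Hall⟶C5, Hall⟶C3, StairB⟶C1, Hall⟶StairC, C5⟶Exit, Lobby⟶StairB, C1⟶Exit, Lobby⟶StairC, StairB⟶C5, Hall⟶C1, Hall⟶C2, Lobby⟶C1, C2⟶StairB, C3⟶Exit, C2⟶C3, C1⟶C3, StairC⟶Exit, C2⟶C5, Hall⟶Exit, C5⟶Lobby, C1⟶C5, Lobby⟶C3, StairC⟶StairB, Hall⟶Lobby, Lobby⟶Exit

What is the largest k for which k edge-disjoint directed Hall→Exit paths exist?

Assign every edge capacity 1; by Menger, the answer equals the max flow.
Path Hall→Exit (+1); total 1.
Path Hall→Lobby→Exit (+1); total 2.
Path Hall→C1→Exit (+1); total 3.
Path Hall→StairC→Exit (+1); total 4.
Path Hall→C3→Exit (+1); total 5.
Path Hall→C5→Exit (+1); total 6.
No residual Hall→Exit path; max flow = 6.
Certifying cut of size 6: {C1→Exit, C3→Exit, C5→Exit, Hall→Exit, Lobby→Exit, StairC→Exit}.

6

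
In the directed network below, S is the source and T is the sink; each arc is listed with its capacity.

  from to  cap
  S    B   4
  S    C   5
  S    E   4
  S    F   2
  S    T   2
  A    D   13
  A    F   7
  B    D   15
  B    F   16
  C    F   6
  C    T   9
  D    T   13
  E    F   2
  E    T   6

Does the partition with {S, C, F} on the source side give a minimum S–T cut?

No — its capacity is 19, but the minimum cut has capacity 15.

Given cut capacity: 4 + 4 + 2 + 9 = 19.
Augment S→T: bottleneck 2, flow now 2.
Augment S→C→T: bottleneck 5, flow now 7.
Augment S→E→T: bottleneck 4, flow now 11.
Augment S→B→D→T: bottleneck 4, flow now 15.
No augmenting path remains; maximum flow = 15.
In the residual graph, reachable from S: {S, F}.
Min-cut edges: S→B (4), S→C (5), S→E (4), S→T (2); capacity 4 + 5 + 4 + 2 = 15.
Cut capacity 19 exceeds the max flow 15, so it is not minimum.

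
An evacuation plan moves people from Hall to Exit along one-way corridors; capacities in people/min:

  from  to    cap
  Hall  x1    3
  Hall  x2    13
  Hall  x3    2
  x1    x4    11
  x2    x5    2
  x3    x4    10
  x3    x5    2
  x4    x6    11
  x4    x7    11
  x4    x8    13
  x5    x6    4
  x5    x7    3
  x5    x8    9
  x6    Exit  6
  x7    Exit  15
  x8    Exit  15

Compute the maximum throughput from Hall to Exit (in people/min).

Augment Hall→x1→x4→x6→Exit: bottleneck 3, flow now 3.
Augment Hall→x2→x5→x6→Exit: bottleneck 2, flow now 5.
Augment Hall→x3→x4→x6→Exit: bottleneck 1, flow now 6.
Augment Hall→x3→x4→x7→Exit: bottleneck 1, flow now 7.
No augmenting path remains; maximum flow = 7.
In the residual graph, reachable from Hall: {Hall, x2}.
Min-cut edges: Hall→x1 (3), Hall→x3 (2), x2→x5 (2); capacity 3 + 2 + 2 = 7.
This cut is saturated, so no flow can exceed 7.

7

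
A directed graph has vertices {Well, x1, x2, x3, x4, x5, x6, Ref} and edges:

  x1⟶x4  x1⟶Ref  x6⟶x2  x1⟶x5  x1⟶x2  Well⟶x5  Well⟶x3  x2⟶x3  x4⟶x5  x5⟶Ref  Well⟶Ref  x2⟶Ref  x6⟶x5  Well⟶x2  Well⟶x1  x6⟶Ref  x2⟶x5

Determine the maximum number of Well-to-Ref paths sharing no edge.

4

Assign every edge capacity 1; by Menger, the answer equals the max flow.
Path Well→Ref (+1); total 1.
Path Well→x1→Ref (+1); total 2.
Path Well→x2→Ref (+1); total 3.
Path Well→x5→Ref (+1); total 4.
No residual Well→Ref path; max flow = 4.
Certifying cut of size 4: {Well→Ref, Well→x1, Well→x2, Well→x5}.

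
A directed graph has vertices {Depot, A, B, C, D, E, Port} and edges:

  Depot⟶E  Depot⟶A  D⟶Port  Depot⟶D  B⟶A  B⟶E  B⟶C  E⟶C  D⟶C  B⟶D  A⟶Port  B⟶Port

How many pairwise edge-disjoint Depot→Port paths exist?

2

Assign every edge capacity 1; by Menger, the answer equals the max flow.
Path Depot→A→Port (+1); total 1.
Path Depot→D→Port (+1); total 2.
No residual Depot→Port path; max flow = 2.
Certifying cut of size 2: {Depot→A, Depot→D}.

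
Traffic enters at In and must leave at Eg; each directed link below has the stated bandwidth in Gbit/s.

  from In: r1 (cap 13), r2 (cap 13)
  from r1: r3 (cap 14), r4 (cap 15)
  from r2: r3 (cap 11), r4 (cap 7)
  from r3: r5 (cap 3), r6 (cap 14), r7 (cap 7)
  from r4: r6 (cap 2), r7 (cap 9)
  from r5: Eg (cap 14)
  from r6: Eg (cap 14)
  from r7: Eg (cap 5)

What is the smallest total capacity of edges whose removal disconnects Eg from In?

22

Augment In→r1→r3→r5→Eg: bottleneck 3, flow now 3.
Augment In→r1→r3→r6→Eg: bottleneck 10, flow now 13.
Augment In→r2→r3→r6→Eg: bottleneck 4, flow now 17.
Augment In→r2→r3→r7→Eg: bottleneck 5, flow now 22.
No augmenting path remains; maximum flow = 22.
By max-flow min-cut, the minimum cut capacity equals the max flow.
In the residual graph, reachable from In: {In, r1, r2, r3, r4, r6, r7}.
Min-cut edges: r3→r5 (3), r6→Eg (14), r7→Eg (5); capacity 3 + 14 + 5 = 22.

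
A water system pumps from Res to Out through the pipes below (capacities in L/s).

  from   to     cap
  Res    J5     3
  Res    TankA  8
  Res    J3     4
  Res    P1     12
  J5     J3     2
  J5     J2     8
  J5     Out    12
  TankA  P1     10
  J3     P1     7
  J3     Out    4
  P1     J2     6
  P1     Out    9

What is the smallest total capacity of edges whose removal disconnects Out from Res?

Augment Res→J5→Out: bottleneck 3, flow now 3.
Augment Res→J3→Out: bottleneck 4, flow now 7.
Augment Res→P1→Out: bottleneck 9, flow now 16.
No augmenting path remains; maximum flow = 16.
By max-flow min-cut, the minimum cut capacity equals the max flow.
In the residual graph, reachable from Res: {Res, TankA, P1, J2}.
Min-cut edges: Res→J5 (3), Res→J3 (4), P1→Out (9); capacity 3 + 4 + 9 = 16.

16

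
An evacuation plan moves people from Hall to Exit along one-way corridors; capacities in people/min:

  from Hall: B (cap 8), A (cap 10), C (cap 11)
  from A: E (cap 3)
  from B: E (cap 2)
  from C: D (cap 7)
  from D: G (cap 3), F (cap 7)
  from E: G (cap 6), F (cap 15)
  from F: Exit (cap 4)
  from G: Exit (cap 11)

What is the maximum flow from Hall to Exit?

12

Augment Hall→A→E→F→Exit: bottleneck 3, flow now 3.
Augment Hall→B→E→F→Exit: bottleneck 1, flow now 4.
Augment Hall→B→E→G→Exit: bottleneck 1, flow now 5.
Augment Hall→C→D→G→Exit: bottleneck 3, flow now 8.
Augment Hall→C→D→F→E→G→Exit: bottleneck 4, flow now 12. (uses reverse residual edge)
No augmenting path remains; maximum flow = 12.
In the residual graph, reachable from Hall: {Hall, A, B, C}.
Min-cut edges: A→E (3), B→E (2), C→D (7); capacity 3 + 2 + 7 = 12.
This cut is saturated, so no flow can exceed 12.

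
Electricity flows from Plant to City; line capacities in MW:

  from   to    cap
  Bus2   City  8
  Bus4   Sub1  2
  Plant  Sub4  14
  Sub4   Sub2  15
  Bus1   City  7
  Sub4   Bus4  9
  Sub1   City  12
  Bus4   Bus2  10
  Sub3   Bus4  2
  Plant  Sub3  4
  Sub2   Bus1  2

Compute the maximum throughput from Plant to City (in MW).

12

Augment Plant→Sub4→Sub2→Bus1→City: bottleneck 2, flow now 2.
Augment Plant→Sub4→Bus4→Bus2→City: bottleneck 8, flow now 10.
Augment Plant→Sub4→Bus4→Sub1→City: bottleneck 1, flow now 11.
Augment Plant→Sub3→Bus4→Sub1→City: bottleneck 1, flow now 12.
No augmenting path remains; maximum flow = 12.
In the residual graph, reachable from Plant: {Plant, Sub4, Sub3, Sub2, Bus4, Bus2}.
Min-cut edges: Sub2→Bus1 (2), Bus4→Sub1 (2), Bus2→City (8); capacity 2 + 2 + 8 = 12.
This cut is saturated, so no flow can exceed 12.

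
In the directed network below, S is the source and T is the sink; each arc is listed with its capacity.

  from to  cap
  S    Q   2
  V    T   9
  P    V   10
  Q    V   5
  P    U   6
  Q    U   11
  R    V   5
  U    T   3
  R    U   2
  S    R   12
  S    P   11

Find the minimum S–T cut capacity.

Augment S→P→U→T: bottleneck 3, flow now 3.
Augment S→P→V→T: bottleneck 8, flow now 11.
Augment S→Q→V→T: bottleneck 1, flow now 12.
No augmenting path remains; maximum flow = 12.
By max-flow min-cut, the minimum cut capacity equals the max flow.
In the residual graph, reachable from S: {S, P, Q, R, U, V}.
Min-cut edges: U→T (3), V→T (9); capacity 3 + 9 = 12.

12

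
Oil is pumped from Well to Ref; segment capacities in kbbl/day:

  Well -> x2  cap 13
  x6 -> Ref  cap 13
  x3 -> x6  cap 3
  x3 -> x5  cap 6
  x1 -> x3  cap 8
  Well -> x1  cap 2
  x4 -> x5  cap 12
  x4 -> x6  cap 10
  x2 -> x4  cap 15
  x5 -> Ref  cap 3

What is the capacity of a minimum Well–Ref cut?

15

Augment Well→x1→x3→x5→Ref: bottleneck 2, flow now 2.
Augment Well→x2→x4→x5→Ref: bottleneck 1, flow now 3.
Augment Well→x2→x4→x6→Ref: bottleneck 10, flow now 13.
Augment Well→x2→x4→x5→x3→x6→Ref: bottleneck 2, flow now 15. (uses reverse residual edge)
No augmenting path remains; maximum flow = 15.
By max-flow min-cut, the minimum cut capacity equals the max flow.
In the residual graph, reachable from Well: {Well}.
Min-cut edges: Well→x1 (2), Well→x2 (13); capacity 2 + 13 = 15.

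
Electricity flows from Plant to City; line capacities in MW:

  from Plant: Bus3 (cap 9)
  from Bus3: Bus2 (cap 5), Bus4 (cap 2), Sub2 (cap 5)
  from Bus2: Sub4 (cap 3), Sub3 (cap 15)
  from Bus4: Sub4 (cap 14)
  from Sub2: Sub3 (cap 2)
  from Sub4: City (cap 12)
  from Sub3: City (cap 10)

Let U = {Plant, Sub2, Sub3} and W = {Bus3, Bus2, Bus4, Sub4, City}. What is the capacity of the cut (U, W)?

19

Edges leaving {Plant, Sub2, Sub3}: Plant→Bus3 (9), Sub3→City (10).
Cut capacity = 9 + 10 = 19.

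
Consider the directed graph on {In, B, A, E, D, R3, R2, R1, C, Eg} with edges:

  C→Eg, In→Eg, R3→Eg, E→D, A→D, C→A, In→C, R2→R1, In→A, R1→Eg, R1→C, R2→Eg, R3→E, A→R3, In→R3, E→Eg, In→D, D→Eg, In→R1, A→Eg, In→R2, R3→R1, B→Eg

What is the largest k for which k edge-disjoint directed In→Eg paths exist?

Assign every edge capacity 1; by Menger, the answer equals the max flow.
Path In→Eg (+1); total 1.
Path In→A→Eg (+1); total 2.
Path In→D→Eg (+1); total 3.
Path In→R3→Eg (+1); total 4.
Path In→R2→Eg (+1); total 5.
Path In→R1→Eg (+1); total 6.
Path In→C→Eg (+1); total 7.
No residual In→Eg path; max flow = 7.
Certifying cut of size 7: {In→A, In→C, In→D, In→Eg, In→R1, In→R2, In→R3}.

7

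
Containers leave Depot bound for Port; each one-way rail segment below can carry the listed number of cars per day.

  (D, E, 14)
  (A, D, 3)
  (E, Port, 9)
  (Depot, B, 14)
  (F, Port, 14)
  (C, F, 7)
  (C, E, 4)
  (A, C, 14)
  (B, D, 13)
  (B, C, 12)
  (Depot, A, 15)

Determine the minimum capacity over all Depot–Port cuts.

16

Augment Depot→A→C→E→Port: bottleneck 4, flow now 4.
Augment Depot→A→C→F→Port: bottleneck 7, flow now 11.
Augment Depot→A→D→E→Port: bottleneck 3, flow now 14.
Augment Depot→B→D→E→Port: bottleneck 2, flow now 16.
No augmenting path remains; maximum flow = 16.
By max-flow min-cut, the minimum cut capacity equals the max flow.
In the residual graph, reachable from Depot: {Depot, A, B, C, D, E}.
Min-cut edges: C→F (7), E→Port (9); capacity 7 + 9 = 16.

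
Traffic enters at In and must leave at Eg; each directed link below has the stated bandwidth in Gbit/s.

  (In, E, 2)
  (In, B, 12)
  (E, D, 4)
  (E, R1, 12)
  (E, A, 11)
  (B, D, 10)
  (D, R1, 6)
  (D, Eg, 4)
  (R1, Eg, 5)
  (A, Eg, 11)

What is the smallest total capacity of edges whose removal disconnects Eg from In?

11

Augment In→E→D→Eg: bottleneck 2, flow now 2.
Augment In→B→D→Eg: bottleneck 2, flow now 4.
Augment In→B→D→R1→Eg: bottleneck 5, flow now 9.
Augment In→B→D→E→A→Eg: bottleneck 2, flow now 11. (uses reverse residual edge)
No augmenting path remains; maximum flow = 11.
By max-flow min-cut, the minimum cut capacity equals the max flow.
In the residual graph, reachable from In: {In, B, D, R1}.
Min-cut edges: In→E (2), D→Eg (4), R1→Eg (5); capacity 2 + 4 + 5 = 11.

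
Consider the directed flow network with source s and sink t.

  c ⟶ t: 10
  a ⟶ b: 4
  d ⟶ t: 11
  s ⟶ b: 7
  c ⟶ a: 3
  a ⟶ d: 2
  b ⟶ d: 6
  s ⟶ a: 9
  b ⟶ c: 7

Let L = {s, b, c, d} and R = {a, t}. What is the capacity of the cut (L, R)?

33

Edges leaving {s, b, c, d}: s→a (9), c→a (3), c→t (10), d→t (11).
Cut capacity = 9 + 3 + 10 + 11 = 33.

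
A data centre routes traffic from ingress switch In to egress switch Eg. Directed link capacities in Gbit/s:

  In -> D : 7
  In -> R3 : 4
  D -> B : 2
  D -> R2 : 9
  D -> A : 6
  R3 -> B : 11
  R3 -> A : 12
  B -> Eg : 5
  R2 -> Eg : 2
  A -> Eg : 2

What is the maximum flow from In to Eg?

9

Augment In→D→B→Eg: bottleneck 2, flow now 2.
Augment In→D→R2→Eg: bottleneck 2, flow now 4.
Augment In→D→A→Eg: bottleneck 2, flow now 6.
Augment In→R3→B→Eg: bottleneck 3, flow now 9.
No augmenting path remains; maximum flow = 9.
In the residual graph, reachable from In: {In, D, R3, B, R2, A}.
Min-cut edges: B→Eg (5), R2→Eg (2), A→Eg (2); capacity 5 + 2 + 2 = 9.
This cut is saturated, so no flow can exceed 9.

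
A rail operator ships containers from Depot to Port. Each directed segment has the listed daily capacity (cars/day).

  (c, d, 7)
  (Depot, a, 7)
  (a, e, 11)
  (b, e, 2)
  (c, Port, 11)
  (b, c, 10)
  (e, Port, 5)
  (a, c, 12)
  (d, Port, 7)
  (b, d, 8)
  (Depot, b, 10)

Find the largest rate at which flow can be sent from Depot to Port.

17

Augment Depot→a→c→Port: bottleneck 7, flow now 7.
Augment Depot→b→c→Port: bottleneck 4, flow now 11.
Augment Depot→b→d→Port: bottleneck 6, flow now 17.
No augmenting path remains; maximum flow = 17.
In the residual graph, reachable from Depot: {Depot}.
Min-cut edges: Depot→a (7), Depot→b (10); capacity 7 + 10 = 17.
This cut is saturated, so no flow can exceed 17.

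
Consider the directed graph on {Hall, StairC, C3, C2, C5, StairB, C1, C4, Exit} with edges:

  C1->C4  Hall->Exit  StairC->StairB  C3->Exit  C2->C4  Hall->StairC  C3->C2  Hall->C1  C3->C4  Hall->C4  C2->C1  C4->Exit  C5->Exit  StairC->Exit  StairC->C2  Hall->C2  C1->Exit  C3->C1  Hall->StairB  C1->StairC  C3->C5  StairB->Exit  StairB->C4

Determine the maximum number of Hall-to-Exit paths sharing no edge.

5

Assign every edge capacity 1; by Menger, the answer equals the max flow.
Path Hall→Exit (+1); total 1.
Path Hall→StairC→Exit (+1); total 2.
Path Hall→StairB→Exit (+1); total 3.
Path Hall→C1→Exit (+1); total 4.
Path Hall→C4→Exit (+1); total 5.
No residual Hall→Exit path; max flow = 5.
Certifying cut of size 5: {C1→Exit, C4→Exit, Hall→Exit, StairB→Exit, StairC→Exit}.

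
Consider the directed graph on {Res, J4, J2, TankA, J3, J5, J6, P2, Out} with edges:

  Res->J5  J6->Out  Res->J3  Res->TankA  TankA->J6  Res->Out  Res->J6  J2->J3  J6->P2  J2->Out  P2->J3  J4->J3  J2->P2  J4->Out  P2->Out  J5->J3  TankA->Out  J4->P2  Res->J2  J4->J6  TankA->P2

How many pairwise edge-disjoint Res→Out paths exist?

Assign every edge capacity 1; by Menger, the answer equals the max flow.
Path Res→Out (+1); total 1.
Path Res→J2→Out (+1); total 2.
Path Res→TankA→Out (+1); total 3.
Path Res→J6→Out (+1); total 4.
No residual Res→Out path; max flow = 4.
Certifying cut of size 4: {Res→J2, Res→J6, Res→Out, Res→TankA}.

4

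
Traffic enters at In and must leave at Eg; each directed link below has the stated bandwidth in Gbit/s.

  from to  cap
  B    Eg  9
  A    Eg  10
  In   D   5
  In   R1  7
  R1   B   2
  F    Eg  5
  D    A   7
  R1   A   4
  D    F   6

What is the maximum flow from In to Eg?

Augment In→D→F→Eg: bottleneck 5, flow now 5.
Augment In→R1→A→Eg: bottleneck 4, flow now 9.
Augment In→R1→B→Eg: bottleneck 2, flow now 11.
No augmenting path remains; maximum flow = 11.
In the residual graph, reachable from In: {In, R1}.
Min-cut edges: In→D (5), R1→A (4), R1→B (2); capacity 5 + 4 + 2 = 11.
This cut is saturated, so no flow can exceed 11.

11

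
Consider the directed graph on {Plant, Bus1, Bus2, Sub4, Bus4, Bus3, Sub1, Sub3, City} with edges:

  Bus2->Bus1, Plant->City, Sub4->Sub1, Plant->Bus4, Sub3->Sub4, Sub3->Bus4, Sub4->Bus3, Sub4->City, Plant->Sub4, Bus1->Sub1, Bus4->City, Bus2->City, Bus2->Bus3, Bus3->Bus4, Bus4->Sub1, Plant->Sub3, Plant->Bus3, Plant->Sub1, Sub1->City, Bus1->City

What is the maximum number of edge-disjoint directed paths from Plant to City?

4

Assign every edge capacity 1; by Menger, the answer equals the max flow.
Path Plant→City (+1); total 1.
Path Plant→Sub4→City (+1); total 2.
Path Plant→Bus4→City (+1); total 3.
Path Plant→Sub1→City (+1); total 4.
No residual Plant→City path; max flow = 4.
Certifying cut of size 4: {Bus4→City, Plant→City, Sub1→City, Sub4→City}.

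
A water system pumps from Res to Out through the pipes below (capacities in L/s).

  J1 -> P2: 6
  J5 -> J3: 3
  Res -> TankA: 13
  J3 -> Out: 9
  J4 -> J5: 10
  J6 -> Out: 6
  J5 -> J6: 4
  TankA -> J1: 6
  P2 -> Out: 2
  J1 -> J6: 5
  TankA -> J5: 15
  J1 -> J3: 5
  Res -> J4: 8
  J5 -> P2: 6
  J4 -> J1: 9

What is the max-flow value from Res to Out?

16

Augment Res→TankA→J5→J6→Out: bottleneck 4, flow now 4.
Augment Res→TankA→J5→J3→Out: bottleneck 3, flow now 7.
Augment Res→TankA→J5→P2→Out: bottleneck 2, flow now 9.
Augment Res→TankA→J1→J6→Out: bottleneck 2, flow now 11.
Augment Res→TankA→J1→J3→Out: bottleneck 2, flow now 13.
Augment Res→J4→J1→J3→Out: bottleneck 3, flow now 16.
No augmenting path remains; maximum flow = 16.
In the residual graph, reachable from Res: {Res, TankA, J4, J5, J1, J6, P2}.
Min-cut edges: J5→J3 (3), J1→J3 (5), J6→Out (6), P2→Out (2); capacity 3 + 5 + 6 + 2 = 16.
This cut is saturated, so no flow can exceed 16.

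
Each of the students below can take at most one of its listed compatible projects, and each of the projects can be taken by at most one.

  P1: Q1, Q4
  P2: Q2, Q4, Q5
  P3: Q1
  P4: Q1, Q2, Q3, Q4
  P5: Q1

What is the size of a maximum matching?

Unit-capacity flow: source→left, listed edges, right→sink; max matching = max flow.
Augmenting path P1→Q1 (+1); matched 1.
Augmenting path P2→Q2 (+1); matched 2.
Augmenting path P4→Q3 (+1); matched 3.
Augmenting path P3→Q1→P1→Q4 (+1); matched 4.
No augmenting path remains; maximum matching = 4.
König certificate: {P1, P2, P4, Q1} is a vertex cover of size 4 (every listed pair touches it), so no matching can be larger.

4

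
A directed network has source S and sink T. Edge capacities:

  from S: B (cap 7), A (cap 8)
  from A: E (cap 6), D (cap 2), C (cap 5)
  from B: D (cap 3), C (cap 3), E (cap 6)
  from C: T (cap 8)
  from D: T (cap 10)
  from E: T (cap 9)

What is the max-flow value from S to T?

15

Augment S→A→C→T: bottleneck 5, flow now 5.
Augment S→A→D→T: bottleneck 2, flow now 7.
Augment S→A→E→T: bottleneck 1, flow now 8.
Augment S→B→C→T: bottleneck 3, flow now 11.
Augment S→B→D→T: bottleneck 3, flow now 14.
Augment S→B→E→T: bottleneck 1, flow now 15.
No augmenting path remains; maximum flow = 15.
In the residual graph, reachable from S: {S}.
Min-cut edges: S→A (8), S→B (7); capacity 8 + 7 = 15.
This cut is saturated, so no flow can exceed 15.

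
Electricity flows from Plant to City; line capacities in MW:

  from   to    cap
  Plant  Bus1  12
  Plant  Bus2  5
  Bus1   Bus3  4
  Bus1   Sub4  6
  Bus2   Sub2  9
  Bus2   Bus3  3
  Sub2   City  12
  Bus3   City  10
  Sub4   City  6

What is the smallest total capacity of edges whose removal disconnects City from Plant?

Augment Plant→Bus1→Bus3→City: bottleneck 4, flow now 4.
Augment Plant→Bus1→Sub4→City: bottleneck 6, flow now 10.
Augment Plant→Bus2→Sub2→City: bottleneck 5, flow now 15.
No augmenting path remains; maximum flow = 15.
By max-flow min-cut, the minimum cut capacity equals the max flow.
In the residual graph, reachable from Plant: {Plant, Bus1}.
Min-cut edges: Plant→Bus2 (5), Bus1→Bus3 (4), Bus1→Sub4 (6); capacity 5 + 4 + 6 = 15.

15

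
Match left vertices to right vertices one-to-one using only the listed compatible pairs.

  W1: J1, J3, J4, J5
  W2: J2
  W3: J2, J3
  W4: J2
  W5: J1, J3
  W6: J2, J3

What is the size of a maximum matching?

Unit-capacity flow: source→left, listed edges, right→sink; max matching = max flow.
Augmenting path W1→J1 (+1); matched 1.
Augmenting path W2→J2 (+1); matched 2.
Augmenting path W3→J3 (+1); matched 3.
Augmenting path W5→J1→W1→J4 (+1); matched 4.
No augmenting path remains; maximum matching = 4.
König certificate: {W1, W5, J2, J3} is a vertex cover of size 4 (every listed pair touches it), so no matching can be larger.

4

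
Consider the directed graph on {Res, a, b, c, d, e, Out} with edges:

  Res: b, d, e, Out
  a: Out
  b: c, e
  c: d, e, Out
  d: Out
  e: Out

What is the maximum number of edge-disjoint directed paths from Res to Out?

Assign every edge capacity 1; by Menger, the answer equals the max flow.
Path Res→Out (+1); total 1.
Path Res→d→Out (+1); total 2.
Path Res→e→Out (+1); total 3.
Path Res→b→c→Out (+1); total 4.
No residual Res→Out path; max flow = 4.
Certifying cut of size 4: {Res→Out, Res→b, Res→d, Res→e}.

4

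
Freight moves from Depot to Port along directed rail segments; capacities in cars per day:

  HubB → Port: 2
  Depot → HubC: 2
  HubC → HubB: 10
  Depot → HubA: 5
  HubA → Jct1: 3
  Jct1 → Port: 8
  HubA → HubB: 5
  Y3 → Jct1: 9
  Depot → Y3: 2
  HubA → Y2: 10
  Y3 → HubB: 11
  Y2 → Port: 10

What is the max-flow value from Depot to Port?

Augment Depot→HubA→HubB→Port: bottleneck 2, flow now 2.
Augment Depot→HubA→Jct1→Port: bottleneck 3, flow now 5.
Augment Depot→Y3→Jct1→Port: bottleneck 2, flow now 7.
Augment Depot→HubC→HubB→HubA→Y2→Port: bottleneck 2, flow now 9. (uses reverse residual edge)
No augmenting path remains; maximum flow = 9.
In the residual graph, reachable from Depot: {Depot}.
Min-cut edges: Depot→HubA (5), Depot→Y3 (2), Depot→HubC (2); capacity 5 + 2 + 2 = 9.
This cut is saturated, so no flow can exceed 9.

9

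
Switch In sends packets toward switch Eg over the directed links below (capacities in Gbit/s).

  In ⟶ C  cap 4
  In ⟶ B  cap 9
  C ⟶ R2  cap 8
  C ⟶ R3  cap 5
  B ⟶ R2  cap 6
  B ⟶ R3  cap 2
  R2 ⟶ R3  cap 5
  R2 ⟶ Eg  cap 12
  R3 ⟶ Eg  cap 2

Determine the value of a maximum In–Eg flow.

Augment In→C→R2→Eg: bottleneck 4, flow now 4.
Augment In→B→R2→Eg: bottleneck 6, flow now 10.
Augment In→B→R3→Eg: bottleneck 2, flow now 12.
No augmenting path remains; maximum flow = 12.
In the residual graph, reachable from In: {In, B}.
Min-cut edges: In→C (4), B→R2 (6), B→R3 (2); capacity 4 + 6 + 2 = 12.
This cut is saturated, so no flow can exceed 12.

12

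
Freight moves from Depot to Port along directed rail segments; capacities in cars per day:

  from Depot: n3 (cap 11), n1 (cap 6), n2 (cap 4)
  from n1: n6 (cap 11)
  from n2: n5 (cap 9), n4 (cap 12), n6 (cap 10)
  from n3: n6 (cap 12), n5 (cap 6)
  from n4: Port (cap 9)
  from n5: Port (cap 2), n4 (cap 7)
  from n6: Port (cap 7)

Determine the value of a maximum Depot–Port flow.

Augment Depot→n1→n6→Port: bottleneck 6, flow now 6.
Augment Depot→n2→n4→Port: bottleneck 4, flow now 10.
Augment Depot→n3→n5→Port: bottleneck 2, flow now 12.
Augment Depot→n3→n6→Port: bottleneck 1, flow now 13.
Augment Depot→n3→n5→n4→Port: bottleneck 4, flow now 17.
No augmenting path remains; maximum flow = 17.
In the residual graph, reachable from Depot: {Depot, n1, n3, n6}.
Min-cut edges: Depot→n2 (4), n3→n5 (6), n6→Port (7); capacity 4 + 6 + 7 = 17.
This cut is saturated, so no flow can exceed 17.

17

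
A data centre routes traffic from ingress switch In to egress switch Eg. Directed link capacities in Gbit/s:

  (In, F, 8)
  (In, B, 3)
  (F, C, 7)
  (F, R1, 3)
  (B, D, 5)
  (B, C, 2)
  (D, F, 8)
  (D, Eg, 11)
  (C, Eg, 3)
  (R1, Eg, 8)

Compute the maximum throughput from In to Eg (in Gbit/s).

Augment In→F→C→Eg: bottleneck 3, flow now 3.
Augment In→F→R1→Eg: bottleneck 3, flow now 6.
Augment In→B→D→Eg: bottleneck 3, flow now 9.
No augmenting path remains; maximum flow = 9.
In the residual graph, reachable from In: {In, F, C}.
Min-cut edges: In→B (3), F→R1 (3), C→Eg (3); capacity 3 + 3 + 3 = 9.
This cut is saturated, so no flow can exceed 9.

9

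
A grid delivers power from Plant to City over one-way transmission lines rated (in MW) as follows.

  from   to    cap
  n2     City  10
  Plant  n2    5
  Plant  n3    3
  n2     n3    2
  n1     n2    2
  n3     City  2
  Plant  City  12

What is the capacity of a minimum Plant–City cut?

19

Augment Plant→City: bottleneck 12, flow now 12.
Augment Plant→n2→City: bottleneck 5, flow now 17.
Augment Plant→n3→City: bottleneck 2, flow now 19.
No augmenting path remains; maximum flow = 19.
By max-flow min-cut, the minimum cut capacity equals the max flow.
In the residual graph, reachable from Plant: {Plant, n3}.
Min-cut edges: Plant→n2 (5), Plant→City (12), n3→City (2); capacity 5 + 12 + 2 = 19.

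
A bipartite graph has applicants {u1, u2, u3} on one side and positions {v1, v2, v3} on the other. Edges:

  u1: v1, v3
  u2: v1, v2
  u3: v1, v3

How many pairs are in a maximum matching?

3

Unit-capacity flow: source→left, listed edges, right→sink; max matching = max flow.
Augmenting path u1→v1 (+1); matched 1.
Augmenting path u2→v2 (+1); matched 2.
Augmenting path u3→v3 (+1); matched 3.
No augmenting path remains; maximum matching = 3.
König certificate: {u1, u2, u3} is a vertex cover of size 3 (every listed pair touches it), so no matching can be larger.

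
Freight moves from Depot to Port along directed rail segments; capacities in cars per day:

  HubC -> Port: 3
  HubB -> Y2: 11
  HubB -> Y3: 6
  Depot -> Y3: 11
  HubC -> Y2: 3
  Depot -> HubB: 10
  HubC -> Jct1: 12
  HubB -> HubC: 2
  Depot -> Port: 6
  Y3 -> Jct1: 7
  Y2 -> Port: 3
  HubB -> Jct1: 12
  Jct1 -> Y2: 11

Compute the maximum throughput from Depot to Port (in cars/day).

Augment Depot→Port: bottleneck 6, flow now 6.
Augment Depot→HubB→HubC→Port: bottleneck 2, flow now 8.
Augment Depot→HubB→Y2→Port: bottleneck 3, flow now 11.
No augmenting path remains; maximum flow = 11.
In the residual graph, reachable from Depot: {Depot, Y3, HubB, Jct1, Y2}.
Min-cut edges: Depot→Port (6), HubB→HubC (2), Y2→Port (3); capacity 6 + 2 + 3 = 11.
This cut is saturated, so no flow can exceed 11.

11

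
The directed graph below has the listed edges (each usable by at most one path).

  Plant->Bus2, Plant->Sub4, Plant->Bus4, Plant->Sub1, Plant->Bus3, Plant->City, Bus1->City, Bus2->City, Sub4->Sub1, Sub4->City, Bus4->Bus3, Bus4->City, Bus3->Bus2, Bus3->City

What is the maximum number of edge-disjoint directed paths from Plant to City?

5

Assign every edge capacity 1; by Menger, the answer equals the max flow.
Path Plant→City (+1); total 1.
Path Plant→Bus2→City (+1); total 2.
Path Plant→Sub4→City (+1); total 3.
Path Plant→Bus4→City (+1); total 4.
Path Plant→Bus3→City (+1); total 5.
No residual Plant→City path; max flow = 5.
Certifying cut of size 5: {Plant→Bus2, Plant→Bus3, Plant→Bus4, Plant→City, Plant→Sub4}.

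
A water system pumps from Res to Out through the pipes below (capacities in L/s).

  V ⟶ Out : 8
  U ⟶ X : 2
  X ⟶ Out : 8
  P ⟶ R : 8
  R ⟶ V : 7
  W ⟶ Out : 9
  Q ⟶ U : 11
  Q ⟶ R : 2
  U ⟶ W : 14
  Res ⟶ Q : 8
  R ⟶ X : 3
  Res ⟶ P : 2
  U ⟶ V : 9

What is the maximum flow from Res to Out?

Augment Res→P→R→V→Out: bottleneck 2, flow now 2.
Augment Res→Q→R→V→Out: bottleneck 2, flow now 4.
Augment Res→Q→U→V→Out: bottleneck 4, flow now 8.
Augment Res→Q→U→W→Out: bottleneck 2, flow now 10.
No augmenting path remains; maximum flow = 10.
In the residual graph, reachable from Res: {Res}.
Min-cut edges: Res→P (2), Res→Q (8); capacity 2 + 8 = 10.
This cut is saturated, so no flow can exceed 10.

10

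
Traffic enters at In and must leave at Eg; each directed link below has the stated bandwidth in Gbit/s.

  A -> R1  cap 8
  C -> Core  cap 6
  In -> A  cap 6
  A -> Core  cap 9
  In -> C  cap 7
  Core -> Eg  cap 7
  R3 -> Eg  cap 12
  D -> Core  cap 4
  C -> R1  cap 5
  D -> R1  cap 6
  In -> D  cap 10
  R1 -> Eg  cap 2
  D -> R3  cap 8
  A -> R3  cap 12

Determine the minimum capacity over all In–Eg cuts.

21

Augment In→D→R1→Eg: bottleneck 2, flow now 2.
Augment In→D→Core→Eg: bottleneck 4, flow now 6.
Augment In→D→R3→Eg: bottleneck 4, flow now 10.
Augment In→A→Core→Eg: bottleneck 3, flow now 13.
Augment In→A→R3→Eg: bottleneck 3, flow now 16.
Augment In→C→R1→D→R3→Eg: bottleneck 2, flow now 18. (uses reverse residual edge)
Augment In→C→Core→D→R3→Eg: bottleneck 2, flow now 20. (uses reverse residual edge)
Augment In→C→Core→A→R3→Eg: bottleneck 1, flow now 21. (uses reverse residual edge)
No augmenting path remains; maximum flow = 21.
By max-flow min-cut, the minimum cut capacity equals the max flow.
In the residual graph, reachable from In: {In, D, A, C, R1, Core, R3}.
Min-cut edges: R1→Eg (2), Core→Eg (7), R3→Eg (12); capacity 2 + 7 + 12 = 21.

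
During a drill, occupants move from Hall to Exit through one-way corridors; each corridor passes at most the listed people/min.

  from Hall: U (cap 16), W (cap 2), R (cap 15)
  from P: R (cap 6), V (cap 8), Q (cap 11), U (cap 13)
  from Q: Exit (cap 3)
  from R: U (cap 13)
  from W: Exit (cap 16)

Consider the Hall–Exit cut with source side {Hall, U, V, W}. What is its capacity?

Edges leaving {Hall, U, V, W}: Hall→R (15), W→Exit (16).
Cut capacity = 15 + 16 = 31.

31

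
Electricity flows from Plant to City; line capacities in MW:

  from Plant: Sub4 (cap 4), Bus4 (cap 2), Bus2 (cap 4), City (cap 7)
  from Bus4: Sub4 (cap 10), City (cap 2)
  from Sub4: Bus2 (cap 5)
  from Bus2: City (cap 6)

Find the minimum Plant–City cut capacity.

Augment Plant→City: bottleneck 7, flow now 7.
Augment Plant→Bus4→City: bottleneck 2, flow now 9.
Augment Plant→Bus2→City: bottleneck 4, flow now 13.
Augment Plant→Sub4→Bus2→City: bottleneck 2, flow now 15.
No augmenting path remains; maximum flow = 15.
By max-flow min-cut, the minimum cut capacity equals the max flow.
In the residual graph, reachable from Plant: {Plant, Sub4, Bus2}.
Min-cut edges: Plant→Bus4 (2), Plant→City (7), Bus2→City (6); capacity 2 + 7 + 6 = 15.

15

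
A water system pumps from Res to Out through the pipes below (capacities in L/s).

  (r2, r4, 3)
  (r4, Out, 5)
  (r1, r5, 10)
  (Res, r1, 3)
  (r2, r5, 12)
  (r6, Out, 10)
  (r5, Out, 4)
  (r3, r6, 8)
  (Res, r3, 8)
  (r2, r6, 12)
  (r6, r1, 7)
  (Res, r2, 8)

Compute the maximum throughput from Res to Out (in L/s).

Augment Res→r1→r5→Out: bottleneck 3, flow now 3.
Augment Res→r2→r4→Out: bottleneck 3, flow now 6.
Augment Res→r2→r5→Out: bottleneck 1, flow now 7.
Augment Res→r2→r6→Out: bottleneck 4, flow now 11.
Augment Res→r3→r6→Out: bottleneck 6, flow now 17.
No augmenting path remains; maximum flow = 17.
In the residual graph, reachable from Res: {Res, r1, r2, r3, r5, r6}.
Min-cut edges: r2→r4 (3), r5→Out (4), r6→Out (10); capacity 3 + 4 + 10 = 17.
This cut is saturated, so no flow can exceed 17.

17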